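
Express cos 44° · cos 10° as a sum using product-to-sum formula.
cos 44° cos 10° = (1/2)[cos(44°-10°) + cos(44°+10°)]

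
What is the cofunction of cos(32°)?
cos(32°) = sin(90° - 32°) = sin(58°)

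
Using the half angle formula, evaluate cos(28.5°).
cos(28.5°) = √((1 + cos 57°)/2) = 0.8788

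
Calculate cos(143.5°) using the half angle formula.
cos(143.5°) = -√((1 + cos 287°)/2) = -0.8039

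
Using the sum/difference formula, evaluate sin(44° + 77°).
sin(44° + 77°) = sin 44° cos 77° + cos 44° sin 77° = 0.8572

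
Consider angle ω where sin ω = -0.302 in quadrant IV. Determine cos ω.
cos ω = √(1 - sin²ω) = 0.9533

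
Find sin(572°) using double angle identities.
sin(572°) = 2 sin 286° cos 286° = -0.5299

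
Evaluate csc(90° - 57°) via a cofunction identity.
csc(90° - 57°) = sec(57°) = 1.836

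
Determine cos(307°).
cos(307°) = 0.6018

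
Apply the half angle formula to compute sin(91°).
sin(91°) = √((1 - cos 182°)/2) = 0.9998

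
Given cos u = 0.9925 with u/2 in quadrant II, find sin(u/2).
sin(u/2) = ±√((1 - cos u)/2); positive since u/2 ∈ QII, so sin(u/2) = 0.06124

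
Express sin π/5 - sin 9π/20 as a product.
sin π/5 - sin 9π/20 = 2 cos(13π/40) sin(-π/8)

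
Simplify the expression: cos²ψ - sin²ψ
cos²ψ - sin²ψ = cos(2ψ) (using Double angle)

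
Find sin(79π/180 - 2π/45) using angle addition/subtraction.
sin(79π/180 - 2π/45) = sin 79π/180 cos 2π/45 - cos 79π/180 sin 2π/45 = 0.9455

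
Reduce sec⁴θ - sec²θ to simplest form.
sec⁴θ - sec²θ = tan⁴θ + tan²θ (using Pythagorean)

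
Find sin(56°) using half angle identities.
sin(56°) = √((1 - cos 112°)/2) = 0.829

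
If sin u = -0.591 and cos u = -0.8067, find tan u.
tan u = sin u / cos u = 0.7326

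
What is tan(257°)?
tan(257°) = 4.331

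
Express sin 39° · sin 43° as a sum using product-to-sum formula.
sin 39° sin 43° = (1/2)[cos(39°-43°) - cos(39°+43°)]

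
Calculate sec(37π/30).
sec(37π/30) = -1.346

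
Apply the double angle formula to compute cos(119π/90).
cos(119π/90) = cos²119π/180 - sin²119π/180 = -0.5299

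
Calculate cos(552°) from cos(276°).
cos(552°) = cos²276° - sin²276° = -0.9781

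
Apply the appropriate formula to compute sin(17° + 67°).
sin(17° + 67°) = sin 17° cos 67° + cos 17° sin 67° = 0.9945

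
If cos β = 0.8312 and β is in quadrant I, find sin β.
sin β = 0.556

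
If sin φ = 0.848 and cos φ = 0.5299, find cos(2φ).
cos(2φ) = cos²φ - sin²φ = -0.4383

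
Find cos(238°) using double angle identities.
cos(238°) = cos²119° - sin²119° = -0.5299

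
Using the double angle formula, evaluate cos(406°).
cos(406°) = cos²203° - sin²203° = 0.6947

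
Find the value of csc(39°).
csc(39°) = 1.589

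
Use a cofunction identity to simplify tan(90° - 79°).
tan(90° - 79°) = cot(79°)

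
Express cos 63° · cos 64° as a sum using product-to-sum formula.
cos 63° cos 64° = (1/2)[cos(63°-64°) + cos(63°+64°)]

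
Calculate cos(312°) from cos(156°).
cos(312°) = cos²156° - sin²156° = 0.6691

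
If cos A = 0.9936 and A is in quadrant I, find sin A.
sin A = 0.113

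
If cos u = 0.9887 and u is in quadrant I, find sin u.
sin u = 0.1499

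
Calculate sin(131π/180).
sin(131π/180) = 0.7547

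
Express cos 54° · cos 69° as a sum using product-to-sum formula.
cos 54° cos 69° = (1/2)[cos(54°-69°) + cos(54°+69°)]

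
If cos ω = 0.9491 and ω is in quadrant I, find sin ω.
sin ω = 0.315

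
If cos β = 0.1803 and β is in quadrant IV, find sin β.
sin β = -0.9836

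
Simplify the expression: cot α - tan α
cot α - tan α = 2 cot(2α) (using Double angle)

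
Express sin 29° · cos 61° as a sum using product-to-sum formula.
sin 29° cos 61° = (1/2)[sin(29°+61°) + sin(29°-61°)]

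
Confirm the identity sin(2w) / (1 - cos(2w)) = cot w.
LHS = 2 sin w cos w / (2sin²w) = cos w/sin w = cot w = RHS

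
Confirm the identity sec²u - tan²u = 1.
LHS = 1/cos²u - sin²u/cos²u = (1 - sin²u)/cos²u = cos²u/cos²u = 1 = RHS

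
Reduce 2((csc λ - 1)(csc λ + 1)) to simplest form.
2((csc λ - 1)(csc λ + 1)) = 2(cot²λ) (using Diff. of squares)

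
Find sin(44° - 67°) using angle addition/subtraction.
sin(44° - 67°) = sin 44° cos 67° - cos 44° sin 67° = -0.3907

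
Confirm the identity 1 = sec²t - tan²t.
RHS = 1/cos²t - sin²t/cos²t = (1 - sin²t)/cos²t = cos²t/cos²t = 1 = LHS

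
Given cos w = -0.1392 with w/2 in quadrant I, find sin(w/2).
sin(w/2) = ±√((1 - cos w)/2); positive since w/2 ∈ QI, so sin(w/2) = 0.7547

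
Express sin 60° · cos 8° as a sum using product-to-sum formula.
sin 60° cos 8° = (1/2)[sin(60°+8°) + sin(60°-8°)]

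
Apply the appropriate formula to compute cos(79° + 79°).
cos(79° + 79°) = cos 79° cos 79° - sin 79° sin 79° = -0.9272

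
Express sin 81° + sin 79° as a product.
sin 81° + sin 79° = 2 sin(80°) cos(1°)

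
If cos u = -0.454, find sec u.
sec u = 1/cos u = -2.203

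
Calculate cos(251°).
cos(251°) = -0.3256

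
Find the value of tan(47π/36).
tan(47π/36) = 1.428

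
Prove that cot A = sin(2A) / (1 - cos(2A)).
RHS = 2 sin A cos A / (2sin²A) = cos A/sin A = cot A = LHS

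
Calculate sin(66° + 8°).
sin(66° + 8°) = sin 66° cos 8° + cos 66° sin 8° = 0.9613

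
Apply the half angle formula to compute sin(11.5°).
sin(11.5°) = √((1 - cos 23°)/2) = 0.1994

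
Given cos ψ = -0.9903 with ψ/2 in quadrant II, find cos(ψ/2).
cos(ψ/2) = ±√((1 + cos ψ)/2); negative since ψ/2 ∈ QII, so cos(ψ/2) = -0.06964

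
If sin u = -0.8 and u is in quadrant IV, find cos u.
cos u = 0.6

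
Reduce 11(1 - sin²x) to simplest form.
11(1 - sin²x) = 11(cos²x) (using Pythagorean identity)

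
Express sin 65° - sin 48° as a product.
sin 65° - sin 48° = 2 cos(56.5°) sin(8.5°)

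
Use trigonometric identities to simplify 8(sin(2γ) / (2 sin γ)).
8(sin(2γ) / (2 sin γ)) = 8(cos γ) (using Double angle)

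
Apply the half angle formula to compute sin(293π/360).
sin(293π/360) = √((1 - cos 293π/180)/2) = 0.5519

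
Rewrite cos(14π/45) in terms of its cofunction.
cos(14π/45) = sin(π/2 - 14π/45) = sin(17π/90)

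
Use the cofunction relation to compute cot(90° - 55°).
cot(90° - 55°) = tan(55°) = 1.428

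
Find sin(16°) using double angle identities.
sin(16°) = 2 sin 8° cos 8° = 0.2756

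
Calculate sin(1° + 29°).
sin(1° + 29°) = sin 1° cos 29° + cos 1° sin 29° = 1/2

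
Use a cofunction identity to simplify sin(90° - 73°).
sin(90° - 73°) = cos(73°)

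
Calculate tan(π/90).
tan(π/90) = 0.03492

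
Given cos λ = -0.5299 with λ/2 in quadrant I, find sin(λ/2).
sin(λ/2) = ±√((1 - cos λ)/2); positive since λ/2 ∈ QI, so sin(λ/2) = 0.8746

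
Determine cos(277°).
cos(277°) = 0.1219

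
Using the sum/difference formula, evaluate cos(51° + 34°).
cos(51° + 34°) = cos 51° cos 34° - sin 51° sin 34° = 0.08716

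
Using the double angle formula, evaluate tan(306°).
tan(306°) = 2 tan 153° / (1 - tan²153°) = -1.376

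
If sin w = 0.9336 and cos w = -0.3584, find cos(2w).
cos(2w) = cos²w - sin²w = -0.7432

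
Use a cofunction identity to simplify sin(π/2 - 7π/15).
sin(π/2 - 7π/15) = cos(7π/15)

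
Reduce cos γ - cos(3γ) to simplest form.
cos γ - cos(3γ) = 2 sin(2γ) sin γ (using Sum-to-product)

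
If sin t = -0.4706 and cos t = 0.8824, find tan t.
tan t = sin t / cos t = -0.5333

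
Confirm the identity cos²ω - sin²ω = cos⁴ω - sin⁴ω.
RHS = (cos²ω - sin²ω)(cos²ω + sin²ω) = (cos²ω - sin²ω) · 1 = cos²ω - sin²ω = LHS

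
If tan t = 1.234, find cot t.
cot t = 1/tan t = 0.8104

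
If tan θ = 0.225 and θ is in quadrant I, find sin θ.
sin θ = 0.2195 (using tan²θ + 1 = sec²θ)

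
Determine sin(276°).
sin(276°) = -0.9945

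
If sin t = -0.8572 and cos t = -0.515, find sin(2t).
sin(2t) = 2 sin t cos t = 0.8829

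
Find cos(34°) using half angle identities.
cos(34°) = √((1 + cos 68°)/2) = 0.829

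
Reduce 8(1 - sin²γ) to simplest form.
8(1 - sin²γ) = 8(cos²γ) (using Pythagorean identity)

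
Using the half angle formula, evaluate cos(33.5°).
cos(33.5°) = √((1 + cos 67°)/2) = 0.8339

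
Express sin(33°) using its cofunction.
sin(33°) = cos(90° - 33°) = cos(57°)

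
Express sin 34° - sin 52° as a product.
sin 34° - sin 52° = 2 cos(43°) sin(-9°)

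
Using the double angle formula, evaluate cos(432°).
cos(432°) = cos²216° - sin²216° = 0.309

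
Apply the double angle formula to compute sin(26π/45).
sin(26π/45) = 2 sin 13π/45 cos 13π/45 = 0.9703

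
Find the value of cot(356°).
cot(356°) = -14.3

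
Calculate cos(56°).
cos(56°) = 0.5592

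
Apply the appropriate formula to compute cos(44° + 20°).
cos(44° + 20°) = cos 44° cos 20° - sin 44° sin 20° = 0.4384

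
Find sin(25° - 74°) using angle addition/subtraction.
sin(25° - 74°) = sin 25° cos 74° - cos 25° sin 74° = -0.7547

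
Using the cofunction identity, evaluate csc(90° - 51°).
csc(90° - 51°) = sec(51°) = 1.589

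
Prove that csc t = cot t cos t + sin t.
RHS = cos²t/sin t + sin t = (cos²t + sin²t)/sin t = 1/sin t = csc t = LHS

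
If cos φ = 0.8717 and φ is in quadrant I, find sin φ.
sin φ = 0.49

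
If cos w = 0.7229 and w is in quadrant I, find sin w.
sin w = 0.691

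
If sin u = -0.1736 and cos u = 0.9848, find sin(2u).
sin(2u) = 2 sin u cos u = -0.3419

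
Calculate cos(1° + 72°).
cos(1° + 72°) = cos 1° cos 72° - sin 1° sin 72° = 0.2924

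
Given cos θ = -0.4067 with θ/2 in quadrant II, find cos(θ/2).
cos(θ/2) = ±√((1 + cos θ)/2); negative since θ/2 ∈ QII, so cos(θ/2) = -0.5447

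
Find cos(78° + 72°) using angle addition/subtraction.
cos(78° + 72°) = cos 78° cos 72° - sin 78° sin 72° = -√3/2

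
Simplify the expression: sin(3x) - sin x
sin(3x) - sin x = 2 cos(2x) sin x (using Sum-to-product)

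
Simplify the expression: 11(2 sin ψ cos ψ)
11(2 sin ψ cos ψ) = 11(sin(2ψ)) (using Double angle)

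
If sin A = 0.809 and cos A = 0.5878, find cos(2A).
cos(2A) = cos²A - sin²A = -0.309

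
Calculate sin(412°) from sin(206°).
sin(412°) = 2 sin 206° cos 206° = 0.788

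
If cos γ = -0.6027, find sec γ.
sec γ = 1/cos γ = -1.659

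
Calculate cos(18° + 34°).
cos(18° + 34°) = cos 18° cos 34° - sin 18° sin 34° = 0.6157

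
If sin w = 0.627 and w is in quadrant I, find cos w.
cos w = 0.779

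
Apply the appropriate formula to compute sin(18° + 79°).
sin(18° + 79°) = sin 18° cos 79° + cos 18° sin 79° = 0.9925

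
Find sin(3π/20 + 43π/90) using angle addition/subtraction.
sin(3π/20 + 43π/90) = sin 3π/20 cos 43π/90 + cos 3π/20 sin 43π/90 = 0.9205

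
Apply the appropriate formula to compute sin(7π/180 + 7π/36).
sin(7π/180 + 7π/36) = sin 7π/180 cos 7π/36 + cos 7π/180 sin 7π/36 = 0.6691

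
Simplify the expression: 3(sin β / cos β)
3(sin β / cos β) = 3(tan β) (using Quotient identity)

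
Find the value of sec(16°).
sec(16°) = 1.04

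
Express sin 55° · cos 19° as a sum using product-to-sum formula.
sin 55° cos 19° = (1/2)[sin(55°+19°) + sin(55°-19°)]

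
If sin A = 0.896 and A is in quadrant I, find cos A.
cos A = 0.4441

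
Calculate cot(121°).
cot(121°) = -0.6009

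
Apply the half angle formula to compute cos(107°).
cos(107°) = -√((1 + cos 214°)/2) = -0.2924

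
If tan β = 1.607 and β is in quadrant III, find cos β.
cos β = -0.5283 (using tan²β + 1 = sec²β)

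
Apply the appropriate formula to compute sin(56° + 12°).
sin(56° + 12°) = sin 56° cos 12° + cos 56° sin 12° = 0.9272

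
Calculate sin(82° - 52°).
sin(82° - 52°) = sin 82° cos 52° - cos 82° sin 52° = 1/2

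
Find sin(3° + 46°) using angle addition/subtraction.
sin(3° + 46°) = sin 3° cos 46° + cos 3° sin 46° = 0.7547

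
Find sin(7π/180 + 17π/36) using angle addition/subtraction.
sin(7π/180 + 17π/36) = sin 7π/180 cos 17π/36 + cos 7π/180 sin 17π/36 = 0.9994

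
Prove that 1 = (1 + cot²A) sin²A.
RHS = csc²A · sin²A = (1/sin²A) · sin²A = 1 = LHS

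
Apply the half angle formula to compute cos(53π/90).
cos(53π/90) = -√((1 + cos 53π/45)/2) = -0.2756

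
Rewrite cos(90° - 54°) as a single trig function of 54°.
cos(90° - 54°) = sin(54°)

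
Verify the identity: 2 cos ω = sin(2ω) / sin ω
RHS = 2 sin ω cos ω / sin ω = 2 cos ω = LHS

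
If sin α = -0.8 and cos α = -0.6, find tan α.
tan α = sin α / cos α = 1.333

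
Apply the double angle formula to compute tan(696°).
tan(696°) = 2 tan 348° / (1 - tan²348°) = -0.4452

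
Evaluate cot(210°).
cot(210°) = √3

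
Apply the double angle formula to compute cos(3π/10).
cos(3π/10) = cos²3π/20 - sin²3π/20 = 0.5878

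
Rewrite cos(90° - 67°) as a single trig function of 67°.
cos(90° - 67°) = sin(67°)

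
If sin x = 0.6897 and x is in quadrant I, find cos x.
cos x = 0.7241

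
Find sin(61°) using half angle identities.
sin(61°) = √((1 - cos 122°)/2) = 0.8746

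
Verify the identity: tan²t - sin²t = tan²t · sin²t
LHS = sin²t/cos²t - sin²t = sin²t(1/cos²t - 1) = sin²t · (1 - cos²t)/cos²t = sin²t · sin²t/cos²t = sin²t · tan²t = RHS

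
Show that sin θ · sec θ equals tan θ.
LHS = sin θ · (1/cos θ) = sin θ/cos θ = tan θ = RHS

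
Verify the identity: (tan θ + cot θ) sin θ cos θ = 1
LHS = (sin θ/cos θ + cos θ/sin θ) sin θ cos θ = ((sin²θ + cos²θ)/(sin θ cos θ)) · sin θ cos θ = sin²θ + cos²θ = 1 = RHS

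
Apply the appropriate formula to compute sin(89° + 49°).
sin(89° + 49°) = sin 89° cos 49° + cos 89° sin 49° = 0.6691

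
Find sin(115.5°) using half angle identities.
sin(115.5°) = √((1 - cos 231°)/2) = 0.9026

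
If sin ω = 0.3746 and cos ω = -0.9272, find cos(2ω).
cos(2ω) = cos²ω - sin²ω = 0.7194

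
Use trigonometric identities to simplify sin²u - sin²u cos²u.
sin²u - sin²u cos²u = sin⁴u (using Factoring)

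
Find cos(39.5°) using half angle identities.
cos(39.5°) = √((1 + cos 79°)/2) = 0.7716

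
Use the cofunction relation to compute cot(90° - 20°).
cot(90° - 20°) = tan(20°) = 0.364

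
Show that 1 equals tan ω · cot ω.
RHS = (sin ω/cos ω) · (cos ω/sin ω) = 1 = LHS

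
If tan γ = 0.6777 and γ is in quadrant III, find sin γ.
sin γ = -0.561 (using tan²γ + 1 = sec²γ)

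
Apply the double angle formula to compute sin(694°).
sin(694°) = 2 sin 347° cos 347° = -0.4384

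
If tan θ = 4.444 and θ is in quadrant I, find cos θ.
cos θ = 0.2195 (using tan²θ + 1 = sec²θ)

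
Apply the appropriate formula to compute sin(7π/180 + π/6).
sin(7π/180 + π/6) = sin 7π/180 cos π/6 + cos 7π/180 sin π/6 = 0.6018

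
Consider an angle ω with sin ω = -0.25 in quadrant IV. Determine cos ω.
cos ω = √(1 - sin²ω) = 0.9682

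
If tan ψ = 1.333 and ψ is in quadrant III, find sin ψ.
sin ψ = -0.7999 (using tan²ψ + 1 = sec²ψ)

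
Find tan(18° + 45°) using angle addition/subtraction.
tan(18° + 45°) = (tan 18° + tan 45°)/(1 - tan 18° tan 45°) = 1.963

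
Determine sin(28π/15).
sin(28π/15) = -0.4067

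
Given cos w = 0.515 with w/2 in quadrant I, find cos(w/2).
cos(w/2) = ±√((1 + cos w)/2); positive since w/2 ∈ QI, so cos(w/2) = 0.8703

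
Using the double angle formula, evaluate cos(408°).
cos(408°) = 2cos²204° - 1 = 0.6691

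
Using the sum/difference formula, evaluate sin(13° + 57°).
sin(13° + 57°) = sin 13° cos 57° + cos 13° sin 57° = 0.9397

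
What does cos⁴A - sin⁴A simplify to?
cos⁴A - sin⁴A = cos(2A) (using Factoring + double angle)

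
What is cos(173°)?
cos(173°) = -0.9925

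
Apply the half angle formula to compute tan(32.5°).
tan(32.5°) = sin 65° / (1 + cos 65°) = 0.6371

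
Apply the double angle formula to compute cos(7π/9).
cos(7π/9) = 1 - 2sin²7π/18 = -0.766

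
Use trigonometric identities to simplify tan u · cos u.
tan u · cos u = sin u (using Quotient identity)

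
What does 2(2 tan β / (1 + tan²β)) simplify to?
2(2 tan β / (1 + tan²β)) = 2(sin(2β)) (using Double angle)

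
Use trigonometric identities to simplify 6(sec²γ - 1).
6(sec²γ - 1) = 6(tan²γ) (using Pythagorean identity)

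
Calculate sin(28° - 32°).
sin(28° - 32°) = sin 28° cos 32° - cos 28° sin 32° = -0.06976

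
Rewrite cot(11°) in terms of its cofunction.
cot(11°) = tan(90° - 11°) = tan(79°)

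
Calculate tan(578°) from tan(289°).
tan(578°) = 2 tan 289° / (1 - tan²289°) = 0.7813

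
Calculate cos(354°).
cos(354°) = 0.9945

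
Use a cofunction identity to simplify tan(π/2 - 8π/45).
tan(π/2 - 8π/45) = cot(8π/45)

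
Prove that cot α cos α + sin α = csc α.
LHS = cos²α/sin α + sin α = (cos²α + sin²α)/sin α = 1/sin α = csc α = RHS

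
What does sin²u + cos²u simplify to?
sin²u + cos²u = 1 (using Pythagorean identity)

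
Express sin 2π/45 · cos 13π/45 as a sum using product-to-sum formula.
sin 2π/45 cos 13π/45 = (1/2)[sin(2π/45+13π/45) + sin(2π/45-13π/45)]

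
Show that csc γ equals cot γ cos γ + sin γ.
RHS = cos²γ/sin γ + sin γ = (cos²γ + sin²γ)/sin γ = 1/sin γ = csc γ = LHS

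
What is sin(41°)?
sin(41°) = 0.6561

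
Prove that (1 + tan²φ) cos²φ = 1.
LHS = sec²φ · cos²φ = (1/cos²φ) · cos²φ = 1 = RHS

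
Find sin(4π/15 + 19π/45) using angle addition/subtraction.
sin(4π/15 + 19π/45) = sin 4π/15 cos 19π/45 + cos 4π/15 sin 19π/45 = 0.829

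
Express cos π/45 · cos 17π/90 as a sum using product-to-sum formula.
cos π/45 cos 17π/90 = (1/2)[cos(π/45-17π/90) + cos(π/45+17π/90)]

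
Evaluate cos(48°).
cos(48°) = 0.6691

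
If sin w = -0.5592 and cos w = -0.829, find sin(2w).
sin(2w) = 2 sin w cos w = 0.9272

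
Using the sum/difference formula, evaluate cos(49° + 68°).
cos(49° + 68°) = cos 49° cos 68° - sin 49° sin 68° = -0.454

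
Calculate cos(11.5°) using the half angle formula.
cos(11.5°) = √((1 + cos 23°)/2) = 0.9799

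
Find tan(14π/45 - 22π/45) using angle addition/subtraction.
tan(14π/45 - 22π/45) = (tan 14π/45 - tan 22π/45)/(1 + tan 14π/45 tan 22π/45) = -0.6249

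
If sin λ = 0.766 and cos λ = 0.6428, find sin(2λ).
sin(2λ) = 2 sin λ cos λ = 0.9848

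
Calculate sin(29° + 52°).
sin(29° + 52°) = sin 29° cos 52° + cos 29° sin 52° = 0.9877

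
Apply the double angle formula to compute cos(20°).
cos(20°) = cos²10° - sin²10° = 0.9397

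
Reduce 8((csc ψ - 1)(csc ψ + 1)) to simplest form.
8((csc ψ - 1)(csc ψ + 1)) = 8(cot²ψ) (using Diff. of squares)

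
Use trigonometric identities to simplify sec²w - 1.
sec²w - 1 = tan²w (using Pythagorean identity)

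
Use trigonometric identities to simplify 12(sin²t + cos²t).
12(sin²t + cos²t) = 12 (using Pythagorean identity)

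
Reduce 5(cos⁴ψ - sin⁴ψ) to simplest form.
5(cos⁴ψ - sin⁴ψ) = 5(cos(2ψ)) (using Factoring + double angle)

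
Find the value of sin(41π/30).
sin(41π/30) = -0.9135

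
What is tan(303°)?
tan(303°) = -1.54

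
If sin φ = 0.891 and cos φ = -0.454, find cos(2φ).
cos(2φ) = cos²φ - sin²φ = -0.5878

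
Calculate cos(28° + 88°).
cos(28° + 88°) = cos 28° cos 88° - sin 28° sin 88° = -0.4384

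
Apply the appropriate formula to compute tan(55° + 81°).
tan(55° + 81°) = (tan 55° + tan 81°)/(1 - tan 55° tan 81°) = -0.9657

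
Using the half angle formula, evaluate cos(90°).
cos(90°) = √((1 + cos 180°)/2) = 0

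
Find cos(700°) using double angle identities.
cos(700°) = cos²350° - sin²350° = 0.9397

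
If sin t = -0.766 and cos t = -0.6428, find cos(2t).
cos(2t) = cos²t - sin²t = -0.1736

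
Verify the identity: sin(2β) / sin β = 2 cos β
LHS = 2 sin β cos β / sin β = 2 cos β = RHS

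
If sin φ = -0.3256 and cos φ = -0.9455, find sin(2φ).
sin(2φ) = 2 sin φ cos φ = 0.6157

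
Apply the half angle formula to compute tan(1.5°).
tan(1.5°) = sin 3° / (1 + cos 3°) = 0.02619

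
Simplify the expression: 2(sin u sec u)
2(sin u sec u) = 2(tan u) (using Reciprocal + quotient)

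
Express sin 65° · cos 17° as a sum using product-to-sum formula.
sin 65° cos 17° = (1/2)[sin(65°+17°) + sin(65°-17°)]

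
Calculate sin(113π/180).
sin(113π/180) = 0.9205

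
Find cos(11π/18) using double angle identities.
cos(11π/18) = cos²11π/36 - sin²11π/36 = -0.342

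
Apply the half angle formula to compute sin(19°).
sin(19°) = √((1 - cos 38°)/2) = 0.3256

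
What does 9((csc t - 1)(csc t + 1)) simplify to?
9((csc t - 1)(csc t + 1)) = 9(cot²t) (using Diff. of squares)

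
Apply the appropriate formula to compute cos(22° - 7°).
cos(22° - 7°) = cos 22° cos 7° + sin 22° sin 7° = (√6+√2)/4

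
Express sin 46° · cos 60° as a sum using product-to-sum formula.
sin 46° cos 60° = (1/2)[sin(46°+60°) + sin(46°-60°)]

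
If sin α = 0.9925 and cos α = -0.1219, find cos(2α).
cos(2α) = cos²α - sin²α = -0.9702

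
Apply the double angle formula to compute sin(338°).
sin(338°) = 2 sin 169° cos 169° = -0.3746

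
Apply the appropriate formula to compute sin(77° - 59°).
sin(77° - 59°) = sin 77° cos 59° - cos 77° sin 59° = 0.309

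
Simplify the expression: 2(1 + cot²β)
2(1 + cot²β) = 2(csc²β) (using Pythagorean identity)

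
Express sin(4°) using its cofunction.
sin(4°) = cos(90° - 4°) = cos(86°)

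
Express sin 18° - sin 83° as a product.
sin 18° - sin 83° = 2 cos(50.5°) sin(-32.5°)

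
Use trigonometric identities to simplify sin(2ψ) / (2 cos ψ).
sin(2ψ) / (2 cos ψ) = sin ψ (using Double angle)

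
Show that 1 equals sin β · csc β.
RHS = sin β · (1/sin β) = 1 = LHS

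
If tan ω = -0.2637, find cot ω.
cot ω = 1/tan ω = -3.792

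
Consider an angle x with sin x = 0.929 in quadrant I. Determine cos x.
cos x = √(1 - sin²x) = 0.3701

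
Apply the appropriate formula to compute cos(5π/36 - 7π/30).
cos(5π/36 - 7π/30) = cos 5π/36 cos 7π/30 + sin 5π/36 sin 7π/30 = 0.9563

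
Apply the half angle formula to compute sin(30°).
sin(30°) = √((1 - cos 60°)/2) = 1/2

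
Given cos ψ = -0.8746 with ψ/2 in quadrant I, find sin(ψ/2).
sin(ψ/2) = ±√((1 - cos ψ)/2); positive since ψ/2 ∈ QI, so sin(ψ/2) = 0.9681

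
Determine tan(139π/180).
tan(139π/180) = -0.8693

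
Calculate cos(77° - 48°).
cos(77° - 48°) = cos 77° cos 48° + sin 77° sin 48° = 0.8746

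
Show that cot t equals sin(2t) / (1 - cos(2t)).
RHS = 2 sin t cos t / (2sin²t) = cos t/sin t = cot t = LHS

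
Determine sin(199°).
sin(199°) = -0.3256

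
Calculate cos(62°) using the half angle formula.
cos(62°) = √((1 + cos 124°)/2) = 0.4695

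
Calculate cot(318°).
cot(318°) = -1.111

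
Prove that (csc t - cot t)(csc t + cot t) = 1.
LHS = csc²t - cot²t = (1 + cot²t) - cot²t = 1 = RHS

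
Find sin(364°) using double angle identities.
sin(364°) = 2 sin 182° cos 182° = 0.06976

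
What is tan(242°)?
tan(242°) = 1.881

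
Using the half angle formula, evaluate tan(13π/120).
tan(13π/120) = sin 13π/60 / (1 + cos 13π/60) = 0.3541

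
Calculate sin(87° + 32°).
sin(87° + 32°) = sin 87° cos 32° + cos 87° sin 32° = 0.8746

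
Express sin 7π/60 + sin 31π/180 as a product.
sin 7π/60 + sin 31π/180 = 2 sin(13π/90) cos(-π/36)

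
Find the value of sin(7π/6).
sin(7π/6) = -1/2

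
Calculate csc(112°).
csc(112°) = 1.079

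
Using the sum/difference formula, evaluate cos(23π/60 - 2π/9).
cos(23π/60 - 2π/9) = cos 23π/60 cos 2π/9 + sin 23π/60 sin 2π/9 = 0.8746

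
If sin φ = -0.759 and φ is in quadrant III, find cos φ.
cos φ = -0.6511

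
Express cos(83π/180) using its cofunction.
cos(83π/180) = sin(π/2 - 83π/180) = sin(7π/180)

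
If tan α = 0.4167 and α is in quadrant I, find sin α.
sin α = 0.3846 (using tan²α + 1 = sec²α)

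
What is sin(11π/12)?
sin(11π/12) = (√6-√2)/4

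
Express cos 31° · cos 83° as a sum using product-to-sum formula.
cos 31° cos 83° = (1/2)[cos(31°-83°) + cos(31°+83°)]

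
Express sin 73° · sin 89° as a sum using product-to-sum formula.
sin 73° sin 89° = (1/2)[cos(73°-89°) - cos(73°+89°)]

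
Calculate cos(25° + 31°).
cos(25° + 31°) = cos 25° cos 31° - sin 25° sin 31° = 0.5592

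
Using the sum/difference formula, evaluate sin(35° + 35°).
sin(35° + 35°) = sin 35° cos 35° + cos 35° sin 35° = 0.9397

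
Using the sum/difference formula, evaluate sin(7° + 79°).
sin(7° + 79°) = sin 7° cos 79° + cos 7° sin 79° = 0.9976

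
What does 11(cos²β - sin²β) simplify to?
11(cos²β - sin²β) = 11(cos(2β)) (using Double angle)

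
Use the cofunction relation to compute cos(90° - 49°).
cos(90° - 49°) = sin(49°) = 0.7547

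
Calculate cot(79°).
cot(79°) = 0.1944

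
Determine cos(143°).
cos(143°) = -0.7986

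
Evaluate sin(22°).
sin(22°) = 0.3746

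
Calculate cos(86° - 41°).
cos(86° - 41°) = cos 86° cos 41° + sin 86° sin 41° = √2/2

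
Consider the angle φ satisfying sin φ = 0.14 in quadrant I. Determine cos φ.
cos φ = √(1 - sin²φ) = 0.9902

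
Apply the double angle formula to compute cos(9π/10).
cos(9π/10) = cos²9π/20 - sin²9π/20 = -0.9511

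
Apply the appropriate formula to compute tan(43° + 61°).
tan(43° + 61°) = (tan 43° + tan 61°)/(1 - tan 43° tan 61°) = -4.011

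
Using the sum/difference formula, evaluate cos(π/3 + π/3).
cos(π/3 + π/3) = cos π/3 cos π/3 - sin π/3 sin π/3 = -1/2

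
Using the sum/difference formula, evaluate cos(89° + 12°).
cos(89° + 12°) = cos 89° cos 12° - sin 89° sin 12° = -0.1908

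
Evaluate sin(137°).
sin(137°) = 0.682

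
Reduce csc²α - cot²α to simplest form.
csc²α - cot²α = 1 (using Pythagorean identity)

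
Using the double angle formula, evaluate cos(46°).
cos(46°) = 1 - 2sin²23° = 0.6947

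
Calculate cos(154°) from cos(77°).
cos(154°) = cos²77° - sin²77° = -0.8988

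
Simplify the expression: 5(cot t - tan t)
5(cot t - tan t) = 5(2 cot(2t)) (using Double angle)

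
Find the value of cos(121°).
cos(121°) = -0.515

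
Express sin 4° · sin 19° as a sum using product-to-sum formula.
sin 4° sin 19° = (1/2)[cos(4°-19°) - cos(4°+19°)]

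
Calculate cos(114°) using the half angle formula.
cos(114°) = -√((1 + cos 228°)/2) = -0.4067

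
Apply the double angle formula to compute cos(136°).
cos(136°) = cos²68° - sin²68° = -0.7193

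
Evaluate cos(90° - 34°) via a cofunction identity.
cos(90° - 34°) = sin(34°) = 0.5592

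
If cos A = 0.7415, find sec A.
sec A = 1/cos A = 1.349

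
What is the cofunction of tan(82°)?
tan(82°) = cot(90° - 82°) = cot(8°)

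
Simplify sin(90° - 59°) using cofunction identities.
sin(90° - 59°) = cos(59°)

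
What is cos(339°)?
cos(339°) = 0.9336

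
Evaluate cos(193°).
cos(193°) = -0.9744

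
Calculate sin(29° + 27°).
sin(29° + 27°) = sin 29° cos 27° + cos 29° sin 27° = 0.829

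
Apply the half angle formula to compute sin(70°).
sin(70°) = √((1 - cos 140°)/2) = 0.9397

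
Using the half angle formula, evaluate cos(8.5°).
cos(8.5°) = √((1 + cos 17°)/2) = 0.989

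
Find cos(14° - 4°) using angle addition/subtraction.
cos(14° - 4°) = cos 14° cos 4° + sin 14° sin 4° = 0.9848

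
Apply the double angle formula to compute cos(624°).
cos(624°) = cos²312° - sin²312° = -0.1045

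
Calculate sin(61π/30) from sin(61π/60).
sin(61π/30) = 2 sin 61π/60 cos 61π/60 = 0.1045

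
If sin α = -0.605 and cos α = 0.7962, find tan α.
tan α = sin α / cos α = -0.7599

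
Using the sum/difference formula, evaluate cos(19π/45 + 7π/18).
cos(19π/45 + 7π/18) = cos 19π/45 cos 7π/18 - sin 19π/45 sin 7π/18 = -0.829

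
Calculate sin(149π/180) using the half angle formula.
sin(149π/180) = √((1 - cos 149π/90)/2) = 0.515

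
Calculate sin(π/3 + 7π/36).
sin(π/3 + 7π/36) = sin π/3 cos 7π/36 + cos π/3 sin 7π/36 = 0.9962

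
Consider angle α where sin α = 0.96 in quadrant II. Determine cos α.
cos α = ±√(1 - sin²α) = -0.28 (negative in QII)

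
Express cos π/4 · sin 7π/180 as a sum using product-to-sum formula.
cos π/4 sin 7π/180 = (1/2)[sin(π/4+7π/180) - sin(π/4-7π/180)]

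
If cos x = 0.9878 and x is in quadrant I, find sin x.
sin x = 0.1557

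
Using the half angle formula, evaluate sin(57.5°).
sin(57.5°) = √((1 - cos 115°)/2) = 0.8434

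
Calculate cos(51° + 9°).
cos(51° + 9°) = cos 51° cos 9° - sin 51° sin 9° = 1/2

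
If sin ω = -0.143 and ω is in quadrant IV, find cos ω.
cos ω = 0.9897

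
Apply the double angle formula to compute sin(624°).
sin(624°) = 2 sin 312° cos 312° = -0.9945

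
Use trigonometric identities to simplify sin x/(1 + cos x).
sin x/(1 + cos x) = tan(x/2) (using Half angle)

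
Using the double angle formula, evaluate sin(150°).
sin(150°) = 2 sin 75° cos 75° = 1/2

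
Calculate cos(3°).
cos(3°) = 0.9986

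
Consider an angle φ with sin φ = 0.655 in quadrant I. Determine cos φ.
cos φ = √(1 - sin²φ) = 0.7556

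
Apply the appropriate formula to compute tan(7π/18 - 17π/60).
tan(7π/18 - 17π/60) = (tan 7π/18 - tan 17π/60)/(1 + tan 7π/18 tan 17π/60) = 0.3443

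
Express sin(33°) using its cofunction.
sin(33°) = cos(90° - 33°) = cos(57°)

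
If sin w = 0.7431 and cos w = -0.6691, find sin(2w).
sin(2w) = 2 sin w cos w = -0.9944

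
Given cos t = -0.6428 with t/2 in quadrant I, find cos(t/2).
cos(t/2) = ±√((1 + cos t)/2); positive since t/2 ∈ QI, so cos(t/2) = 0.4226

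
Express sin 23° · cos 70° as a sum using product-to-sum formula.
sin 23° cos 70° = (1/2)[sin(23°+70°) + sin(23°-70°)]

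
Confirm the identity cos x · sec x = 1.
LHS = cos x · (1/cos x) = 1 = RHS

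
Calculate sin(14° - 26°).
sin(14° - 26°) = sin 14° cos 26° - cos 14° sin 26° = -0.2079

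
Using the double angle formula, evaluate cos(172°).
cos(172°) = cos²86° - sin²86° = -0.9903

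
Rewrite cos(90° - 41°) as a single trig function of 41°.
cos(90° - 41°) = sin(41°)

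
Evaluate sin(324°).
sin(324°) = -0.5878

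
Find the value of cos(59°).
cos(59°) = 0.515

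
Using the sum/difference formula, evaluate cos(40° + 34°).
cos(40° + 34°) = cos 40° cos 34° - sin 40° sin 34° = 0.2756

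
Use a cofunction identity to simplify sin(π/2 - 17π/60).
sin(π/2 - 17π/60) = cos(17π/60)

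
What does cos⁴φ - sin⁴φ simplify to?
cos⁴φ - sin⁴φ = cos(2φ) (using Factoring + double angle)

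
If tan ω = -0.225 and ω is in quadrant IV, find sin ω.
sin ω = -0.2195 (using tan²ω + 1 = sec²ω)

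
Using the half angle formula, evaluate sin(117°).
sin(117°) = √((1 - cos 234°)/2) = 0.891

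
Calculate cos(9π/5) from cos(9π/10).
cos(9π/5) = cos²9π/10 - sin²9π/10 = 0.809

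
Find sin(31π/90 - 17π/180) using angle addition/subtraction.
sin(31π/90 - 17π/180) = sin 31π/90 cos 17π/180 - cos 31π/90 sin 17π/180 = √2/2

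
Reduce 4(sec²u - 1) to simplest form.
4(sec²u - 1) = 4(tan²u) (using Pythagorean identity)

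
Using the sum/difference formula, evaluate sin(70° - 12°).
sin(70° - 12°) = sin 70° cos 12° - cos 70° sin 12° = 0.848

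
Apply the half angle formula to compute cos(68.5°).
cos(68.5°) = √((1 + cos 137°)/2) = 0.3665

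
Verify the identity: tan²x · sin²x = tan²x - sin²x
RHS = sin²x/cos²x - sin²x = sin²x(1/cos²x - 1) = sin²x · (1 - cos²x)/cos²x = sin²x · sin²x/cos²x = sin²x · tan²x = LHS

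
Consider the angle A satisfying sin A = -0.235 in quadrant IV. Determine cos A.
cos A = √(1 - sin²A) = 0.972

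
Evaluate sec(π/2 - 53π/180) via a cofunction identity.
sec(π/2 - 53π/180) = csc(53π/180) = 1.252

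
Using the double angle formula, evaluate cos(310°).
cos(310°) = cos²155° - sin²155° = 0.6428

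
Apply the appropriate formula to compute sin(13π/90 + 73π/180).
sin(13π/90 + 73π/180) = sin 13π/90 cos 73π/180 + cos 13π/90 sin 73π/180 = 0.9877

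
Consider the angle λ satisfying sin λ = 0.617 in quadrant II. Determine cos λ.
cos λ = ±√(1 - sin²λ) = -0.787 (negative in QII)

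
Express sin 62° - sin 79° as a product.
sin 62° - sin 79° = 2 cos(70.5°) sin(-8.5°)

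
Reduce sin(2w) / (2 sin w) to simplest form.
sin(2w) / (2 sin w) = cos w (using Double angle)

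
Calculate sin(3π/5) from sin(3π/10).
sin(3π/5) = 2 sin 3π/10 cos 3π/10 = 0.9511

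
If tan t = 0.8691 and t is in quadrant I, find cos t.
cos t = 0.7548 (using tan²t + 1 = sec²t)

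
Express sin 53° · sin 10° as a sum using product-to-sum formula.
sin 53° sin 10° = (1/2)[cos(53°-10°) - cos(53°+10°)]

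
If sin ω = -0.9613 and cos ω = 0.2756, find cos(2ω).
cos(2ω) = cos²ω - sin²ω = -0.8481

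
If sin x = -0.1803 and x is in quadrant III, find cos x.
cos x = -0.9836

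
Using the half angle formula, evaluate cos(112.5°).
cos(112.5°) = -√((1 + cos 225°)/2) = -0.3827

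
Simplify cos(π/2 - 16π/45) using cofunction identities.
cos(π/2 - 16π/45) = sin(16π/45)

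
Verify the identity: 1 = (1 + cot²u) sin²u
RHS = csc²u · sin²u = (1/sin²u) · sin²u = 1 = LHS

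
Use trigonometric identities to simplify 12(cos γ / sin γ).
12(cos γ / sin γ) = 12(cot γ) (using Quotient identity)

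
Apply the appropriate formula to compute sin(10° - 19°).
sin(10° - 19°) = sin 10° cos 19° - cos 10° sin 19° = -0.1564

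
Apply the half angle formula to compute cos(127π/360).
cos(127π/360) = √((1 + cos 127π/180)/2) = 0.4462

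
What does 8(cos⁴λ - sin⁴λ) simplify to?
8(cos⁴λ - sin⁴λ) = 8(cos(2λ)) (using Factoring + double angle)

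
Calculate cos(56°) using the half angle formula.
cos(56°) = √((1 + cos 112°)/2) = 0.5592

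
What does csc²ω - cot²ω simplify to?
csc²ω - cot²ω = 1 (using Pythagorean identity)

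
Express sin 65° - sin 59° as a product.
sin 65° - sin 59° = 2 cos(62°) sin(3°)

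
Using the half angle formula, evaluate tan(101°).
tan(101°) = sin 202° / (1 + cos 202°) = -5.145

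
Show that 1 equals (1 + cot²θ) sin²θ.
RHS = csc²θ · sin²θ = (1/sin²θ) · sin²θ = 1 = LHS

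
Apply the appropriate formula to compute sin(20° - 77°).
sin(20° - 77°) = sin 20° cos 77° - cos 20° sin 77° = -0.8387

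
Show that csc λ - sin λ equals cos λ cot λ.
LHS = 1/sin λ - sin λ = (1 - sin²λ)/sin λ = cos²λ/sin λ = cos λ · (cos λ/sin λ) = cos λ cot λ = RHS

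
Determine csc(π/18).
csc(π/18) = 5.759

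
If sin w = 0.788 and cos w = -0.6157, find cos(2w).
cos(2w) = cos²w - sin²w = -0.2419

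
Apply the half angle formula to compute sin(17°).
sin(17°) = √((1 - cos 34°)/2) = 0.2924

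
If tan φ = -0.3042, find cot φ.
cot φ = 1/tan φ = -3.287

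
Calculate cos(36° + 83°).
cos(36° + 83°) = cos 36° cos 83° - sin 36° sin 83° = -0.4848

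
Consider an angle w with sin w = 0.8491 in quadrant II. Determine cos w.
cos w = ±√(1 - sin²w) = -0.5282 (negative in QII)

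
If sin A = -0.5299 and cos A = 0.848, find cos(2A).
cos(2A) = cos²A - sin²A = 0.4383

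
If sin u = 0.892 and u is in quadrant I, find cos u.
cos u = 0.452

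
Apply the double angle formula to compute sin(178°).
sin(178°) = 2 sin 89° cos 89° = 0.0349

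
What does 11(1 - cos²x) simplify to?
11(1 - cos²x) = 11(sin²x) (using Pythagorean identity)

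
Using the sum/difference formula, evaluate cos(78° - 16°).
cos(78° - 16°) = cos 78° cos 16° + sin 78° sin 16° = 0.4695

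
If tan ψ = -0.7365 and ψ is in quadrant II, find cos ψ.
cos ψ = -0.8052 (using tan²ψ + 1 = sec²ψ)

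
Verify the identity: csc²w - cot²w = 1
LHS = 1/sin²w - cos²w/sin²w = (1 - cos²w)/sin²w = sin²w/sin²w = 1 = RHS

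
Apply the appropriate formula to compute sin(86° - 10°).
sin(86° - 10°) = sin 86° cos 10° - cos 86° sin 10° = 0.9703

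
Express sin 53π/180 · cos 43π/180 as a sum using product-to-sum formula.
sin 53π/180 cos 43π/180 = (1/2)[sin(53π/180+43π/180) + sin(53π/180-43π/180)]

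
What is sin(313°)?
sin(313°) = -0.7314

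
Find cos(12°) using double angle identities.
cos(12°) = cos²6° - sin²6° = 0.9781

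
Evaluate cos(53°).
cos(53°) = 0.6018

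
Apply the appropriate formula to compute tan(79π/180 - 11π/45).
tan(79π/180 - 11π/45) = (tan 79π/180 - tan 11π/45)/(1 + tan 79π/180 tan 11π/45) = 0.7002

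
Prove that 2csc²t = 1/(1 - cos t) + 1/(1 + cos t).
RHS = [(1 + cos t) + (1 - cos t)] / [(1 - cos t)(1 + cos t)] = 2/(1 - cos²t) = 2/sin²t = 2csc²t = LHS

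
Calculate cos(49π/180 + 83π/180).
cos(49π/180 + 83π/180) = cos 49π/180 cos 83π/180 - sin 49π/180 sin 83π/180 = -0.6691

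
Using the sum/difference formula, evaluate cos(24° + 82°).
cos(24° + 82°) = cos 24° cos 82° - sin 24° sin 82° = -0.2756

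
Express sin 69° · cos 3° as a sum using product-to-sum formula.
sin 69° cos 3° = (1/2)[sin(69°+3°) + sin(69°-3°)]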